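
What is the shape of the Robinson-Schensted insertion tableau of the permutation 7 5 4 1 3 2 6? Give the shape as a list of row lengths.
[3, 1, 1, 1, 1]

Row-insert each entry into an empty tableau.

After inserting 7: P = [[7]].
After inserting 5: P = [[5], [7]].
After inserting 4: P = [[4], [5], [7]].
After inserting 1: P = [[1], [4], [5], [7]].
After inserting 3: P = [[1, 3], [4], [5], [7]].
After inserting 2: P = [[1, 2], [3], [4], [5], [7]].
After inserting 6: P = [[1, 2, 6], [3], [4], [5], [7]].

The final insertion tableau P = [[1, 2, 6], [3], [4], [5], [7]] has shape [3, 1, 1, 1, 1].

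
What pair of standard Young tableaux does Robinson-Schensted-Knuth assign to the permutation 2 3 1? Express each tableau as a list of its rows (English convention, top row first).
Insert each entry of the permutation into P by Schensted row insertion, recording in Q the position of each new cell.

Insert 2: appended to row 1. P = [[2]].
Insert 3: appended to row 1. P = [[2, 3]].
Insert 1: 1 bumps 2 from row 1; 2 starts row 2. P = [[1, 3], [2]].

So P = [[1, 3], [2]], Q = [[1, 2], [3]].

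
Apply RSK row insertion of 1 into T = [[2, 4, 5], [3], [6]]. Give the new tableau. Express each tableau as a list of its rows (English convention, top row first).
[[1, 4, 5], [2], [3], [6]]

In row 1, 1 replaces 2 (the leftmost entry greater than 1); 2 is bumped to row 2. In row 2, 2 replaces 3 (the leftmost entry greater than 2); 3 is bumped to row 3. In row 3, 3 replaces 6 (the leftmost entry greater than 3); 6 is bumped to row 4. 6 starts a new row 4. The new tableau is [[1, 4, 5], [2], [3], [6]].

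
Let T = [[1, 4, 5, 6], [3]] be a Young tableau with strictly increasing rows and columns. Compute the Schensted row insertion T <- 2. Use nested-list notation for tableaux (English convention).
[[1, 2, 5, 6], [3, 4]]

In row 1, 2 replaces 4 (the leftmost entry greater than 2); 4 is bumped to row 2. 4 is appended to row 2. The new tableau is [[1, 2, 5, 6], [3, 4]].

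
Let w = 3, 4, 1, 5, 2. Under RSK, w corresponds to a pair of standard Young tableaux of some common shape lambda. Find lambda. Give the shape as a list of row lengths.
Row-insert each entry into an empty tableau.

After inserting 3: P = [[3]].
After inserting 4: P = [[3, 4]].
After inserting 1: P = [[1, 4], [3]].
After inserting 5: P = [[1, 4, 5], [3]].
After inserting 2: P = [[1, 2, 5], [3, 4]].

The final insertion tableau P = [[1, 2, 5], [3, 4]] has shape [3, 2].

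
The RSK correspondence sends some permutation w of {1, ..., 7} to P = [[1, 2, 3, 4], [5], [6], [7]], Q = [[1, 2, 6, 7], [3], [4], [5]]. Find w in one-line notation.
Reverse the RSK construction: for i from n down to 1, find the cell of Q containing i, remove the entry at that cell from P, and reverse-bump it up through P; the value ejected from row 1 is w(i).

Step i=7: Q has 7 at row 1, column 4; remove that cell from P, ejecting 4. So w(7) = 4. P is now [[1, 2, 3], [5], [6], [7]].
Step i=6: Q has 6 at row 1, column 3; remove that cell from P, ejecting 3. So w(6) = 3. P is now [[1, 2], [5], [6], [7]].
Step i=5: Q has 5 at row 4, column 1; remove 7 from row 4 of P and reverse-bump: 7 enters row 3 and ejects 6; 6 enters row 2 and ejects 5; 5 enters row 1 and ejects 2. So w(5) = 2. P is now [[1, 5], [6], [7]].
Step i=4: Q has 4 at row 3, column 1; remove 7 from row 3 of P and reverse-bump: 7 enters row 2 and ejects 6; 6 enters row 1 and ejects 5. So w(4) = 5. P is now [[1, 6], [7]].
Step i=3: Q has 3 at row 2, column 1; remove 7 from row 2 of P and reverse-bump: 7 enters row 1 and ejects 6. So w(3) = 6. P is now [[1, 7]].
Step i=2: Q has 2 at row 1, column 2; remove that cell from P, ejecting 7. So w(2) = 7. P is now [[1]].
Step i=1: Q has 1 at row 1, column 1; remove that cell from P, ejecting 1. So w(1) = 1. P is now [].

So w = 1 7 6 5 2 3 4.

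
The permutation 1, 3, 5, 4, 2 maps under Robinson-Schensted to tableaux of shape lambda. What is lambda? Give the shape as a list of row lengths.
[3, 1, 1]

Row-insert each entry into an empty tableau.

After inserting 1: P = [[1]].
After inserting 3: P = [[1, 3]].
After inserting 5: P = [[1, 3, 5]].
After inserting 4: P = [[1, 3, 4], [5]].
After inserting 2: P = [[1, 2, 4], [3], [5]].

The final insertion tableau P = [[1, 2, 4], [3], [5]] has shape [3, 1, 1].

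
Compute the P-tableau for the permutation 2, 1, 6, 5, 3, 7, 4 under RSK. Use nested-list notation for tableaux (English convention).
P = [[1, 3, 4], [2, 5, 7], [6]]

Insert 2: appended to row 1. P = [[2]].
Insert 1: 1 bumps 2 from row 1; 2 starts row 2. P = [[1], [2]].
Insert 6: appended to row 1. P = [[1, 6], [2]].
Insert 5: 5 bumps 6 from row 1; 6 appends to row 2. P = [[1, 5], [2, 6]].
Insert 3: 3 bumps 5 from row 1; 5 bumps 6 from row 2; 6 starts row 3. P = [[1, 3], [2, 5], [6]].
Insert 7: appended to row 1. P = [[1, 3, 7], [2, 5], [6]].
Insert 4: 4 bumps 7 from row 1; 7 appends to row 2. P = [[1, 3, 4], [2, 5, 7], [6]].

So P = [[1, 3, 4], [2, 5, 7], [6]].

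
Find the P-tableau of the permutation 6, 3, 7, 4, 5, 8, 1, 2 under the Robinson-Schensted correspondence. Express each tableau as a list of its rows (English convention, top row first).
Insert 6: appended to row 1. P = [[6]].
Insert 3: 3 bumps 6 from row 1; 6 starts row 2. P = [[3], [6]].
Insert 7: appended to row 1. P = [[3, 7], [6]].
Insert 4: 4 bumps 7 from row 1; 7 appends to row 2. P = [[3, 4], [6, 7]].
Insert 5: appended to row 1. P = [[3, 4, 5], [6, 7]].
Insert 8: appended to row 1. P = [[3, 4, 5, 8], [6, 7]].
Insert 1: 1 bumps 3 from row 1; 3 bumps 6 from row 2; 6 starts row 3. P = [[1, 4, 5, 8], [3, 7], [6]].
Insert 2: 2 bumps 4 from row 1; 4 bumps 7 from row 2; 7 appends to row 3. P = [[1, 2, 5, 8], [3, 4], [6, 7]].

So P = [[1, 2, 5, 8], [3, 4], [6, 7]].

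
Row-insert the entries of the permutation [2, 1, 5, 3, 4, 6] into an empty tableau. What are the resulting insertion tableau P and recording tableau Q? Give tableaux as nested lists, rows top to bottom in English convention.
P = [[1, 3, 4, 6], [2, 5]], Q = [[1, 3, 5, 6], [2, 4]]

Insert each entry of the permutation into P by Schensted row insertion, recording in Q the position of each new cell.

Insert 2: appended to row 1. P = [[2]].
Insert 1: 1 bumps 2 from row 1; 2 starts row 2. P = [[1], [2]].
Insert 5: appended to row 1. P = [[1, 5], [2]].
Insert 3: 3 bumps 5 from row 1; 5 appends to row 2. P = [[1, 3], [2, 5]].
Insert 4: appended to row 1. P = [[1, 3, 4], [2, 5]].
Insert 6: appended to row 1. P = [[1, 3, 4, 6], [2, 5]].

So P = [[1, 3, 4, 6], [2, 5]], Q = [[1, 3, 5, 6], [2, 4]].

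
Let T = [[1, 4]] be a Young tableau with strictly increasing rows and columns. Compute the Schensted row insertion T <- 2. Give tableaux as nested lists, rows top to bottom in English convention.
[[1, 2], [4]]

In row 1, 2 replaces 4 (the leftmost entry greater than 2); 4 is bumped to row 2. 4 starts a new row 2. The new tableau is [[1, 2], [4]].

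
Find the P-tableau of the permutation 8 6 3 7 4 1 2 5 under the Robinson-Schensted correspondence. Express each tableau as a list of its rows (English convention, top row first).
P = [[1, 2, 5], [3, 4], [6, 7], [8]]

After inserting 8: P = [[8]].
After inserting 6: P = [[6], [8]].
After inserting 3: P = [[3], [6], [8]].
After inserting 7: P = [[3, 7], [6], [8]].
After inserting 4: P = [[3, 4], [6, 7], [8]].
After inserting 1: P = [[1, 4], [3, 7], [6], [8]].
After inserting 2: P = [[1, 2], [3, 4], [6, 7], [8]].
After inserting 5: P = [[1, 2, 5], [3, 4], [6, 7], [8]].

So P = [[1, 2, 5], [3, 4], [6, 7], [8]].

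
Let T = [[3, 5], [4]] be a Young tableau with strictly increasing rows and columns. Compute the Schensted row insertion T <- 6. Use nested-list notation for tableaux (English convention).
6 is larger than every entry of row 1, so it is appended to row 1. The new tableau is [[3, 5, 6], [4]].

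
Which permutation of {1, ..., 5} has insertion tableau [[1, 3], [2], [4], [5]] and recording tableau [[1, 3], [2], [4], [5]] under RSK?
5 2 4 3 1

Reverse the RSK construction: for i from n down to 1, find the cell of Q containing i, remove the entry at that cell from P, and reverse-bump it up through P; the value ejected from row 1 is w(i).

Step i=5: Q has 5 at row 4, column 1; remove 5 from row 4 of P and reverse-bump: 5 enters row 3 and ejects 4; 4 enters row 2 and ejects 2; 2 enters row 1 and ejects 1. So w(5) = 1. P is now [[2, 3], [4], [5]].
Step i=4: Q has 4 at row 3, column 1; remove 5 from row 3 of P and reverse-bump: 5 enters row 2 and ejects 4; 4 enters row 1 and ejects 3. So w(4) = 3. P is now [[2, 4], [5]].
Step i=3: Q has 3 at row 1, column 2; remove that cell from P, ejecting 4. So w(3) = 4. P is now [[2], [5]].
Step i=2: Q has 2 at row 2, column 1; remove 5 from row 2 of P and reverse-bump: 5 enters row 1 and ejects 2. So w(2) = 2. P is now [[5]].
Step i=1: Q has 1 at row 1, column 1; remove that cell from P, ejecting 5. So w(1) = 5. P is now [].

So w = 5 2 4 3 1.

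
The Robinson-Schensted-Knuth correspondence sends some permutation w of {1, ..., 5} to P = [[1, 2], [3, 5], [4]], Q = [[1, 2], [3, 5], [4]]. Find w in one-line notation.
4 5 3 1 2

Reverse the RSK construction: for i from n down to 1, find the cell of Q containing i, remove the entry at that cell from P, and reverse-bump it up through P; the value ejected from row 1 is w(i).

Step i=5: Q has 5 at row 2, column 2; remove 5 from row 2 of P and reverse-bump: 5 enters row 1 and ejects 2. So w(5) = 2. P is now [[1, 5], [3], [4]].
Step i=4: Q has 4 at row 3, column 1; remove 4 from row 3 of P and reverse-bump: 4 enters row 2 and ejects 3; 3 enters row 1 and ejects 1. So w(4) = 1. P is now [[3, 5], [4]].
Step i=3: Q has 3 at row 2, column 1; remove 4 from row 2 of P and reverse-bump: 4 enters row 1 and ejects 3. So w(3) = 3. P is now [[4, 5]].
Step i=2: Q has 2 at row 1, column 2; remove that cell from P, ejecting 5. So w(2) = 5. P is now [[4]].
Step i=1: Q has 1 at row 1, column 1; remove that cell from P, ejecting 4. So w(1) = 4. P is now [].

So w = 4 5 3 1 2.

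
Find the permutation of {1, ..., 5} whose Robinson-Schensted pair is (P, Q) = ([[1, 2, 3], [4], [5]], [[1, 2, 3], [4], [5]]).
Reverse RSK: for i = n, n-1, ..., 1, locate i in Q, remove the corresponding corner cell from P, and reverse-bump its entry up through P; the value ejected from row 1 is w(i).

So w = 1 2 5 4 3.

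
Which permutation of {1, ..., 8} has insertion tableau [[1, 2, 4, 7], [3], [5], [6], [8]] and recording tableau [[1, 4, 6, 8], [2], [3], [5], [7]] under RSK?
8 6 1 5 3 4 2 7

Reverse RSK: for i = n, n-1, ..., 1, locate i in Q, remove the corresponding corner cell from P, and reverse-bump its entry up through P; the value ejected from row 1 is w(i).

So w = 8 6 1 5 3 4 2 7.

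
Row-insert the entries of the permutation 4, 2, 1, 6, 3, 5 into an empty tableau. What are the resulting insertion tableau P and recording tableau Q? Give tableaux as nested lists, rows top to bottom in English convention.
P = [[1, 3, 5], [2, 6], [4]], Q = [[1, 4, 6], [2, 5], [3]]

Insert each entry of the permutation into P by Schensted row insertion, recording in Q the position of each new cell.

Insert 4: appended to row 1. P = [[4]].
Insert 2: 2 bumps 4 from row 1; 4 starts row 2. P = [[2], [4]].
Insert 1: 1 bumps 2 from row 1; 2 bumps 4 from row 2; 4 starts row 3. P = [[1], [2], [4]].
Insert 6: appended to row 1. P = [[1, 6], [2], [4]].
Insert 3: 3 bumps 6 from row 1; 6 appends to row 2. P = [[1, 3], [2, 6], [4]].
Insert 5: appended to row 1. P = [[1, 3, 5], [2, 6], [4]].

So P = [[1, 3, 5], [2, 6], [4]], Q = [[1, 4, 6], [2, 5], [3]].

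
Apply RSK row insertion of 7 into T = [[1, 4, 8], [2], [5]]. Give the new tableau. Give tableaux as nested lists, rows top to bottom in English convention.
[[1, 4, 7], [2, 8], [5]]

In row 1, 7 replaces 8 (the leftmost entry greater than 7); 8 is bumped to row 2. 8 is appended to row 2. The new tableau is [[1, 4, 7], [2, 8], [5]].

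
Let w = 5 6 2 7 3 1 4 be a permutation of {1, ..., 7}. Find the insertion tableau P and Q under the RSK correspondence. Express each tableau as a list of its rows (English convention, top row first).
Insert each entry of the permutation into P by Schensted row insertion, recording in Q the position of each new cell.

Insert 5: appended to row 1. P = [[5]].
Insert 6: appended to row 1. P = [[5, 6]].
Insert 2: 2 bumps 5 from row 1; 5 starts row 2. P = [[2, 6], [5]].
Insert 7: appended to row 1. P = [[2, 6, 7], [5]].
Insert 3: 3 bumps 6 from row 1; 6 appends to row 2. P = [[2, 3, 7], [5, 6]].
Insert 1: 1 bumps 2 from row 1; 2 bumps 5 from row 2; 5 starts row 3. P = [[1, 3, 7], [2, 6], [5]].
Insert 4: 4 bumps 7 from row 1; 7 appends to row 2. P = [[1, 3, 4], [2, 6, 7], [5]].

So P = [[1, 3, 4], [2, 6, 7], [5]], Q = [[1, 2, 4], [3, 5, 7], [6]].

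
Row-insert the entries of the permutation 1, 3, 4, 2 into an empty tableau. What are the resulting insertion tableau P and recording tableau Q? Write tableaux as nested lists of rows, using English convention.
P = [[1, 2, 4], [3]], Q = [[1, 2, 3], [4]]

Insert each entry of the permutation into P by Schensted row insertion, recording in Q the position of each new cell.

Insert 1: appended to row 1. P = [[1]], Q = [[1]].
Insert 3: appended to row 1. P = [[1, 3]], Q = [[1, 2]].
Insert 4: appended to row 1. P = [[1, 3, 4]], Q = [[1, 2, 3]].
Insert 2: 2 bumps 3 from row 1; 3 starts row 2. P = [[1, 2, 4], [3]], Q = [[1, 2, 3], [4]].

So P = [[1, 2, 4], [3]], Q = [[1, 2, 3], [4]].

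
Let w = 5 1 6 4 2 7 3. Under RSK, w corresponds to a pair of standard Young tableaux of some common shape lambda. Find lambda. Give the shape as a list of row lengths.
Row-insert each entry into an empty tableau.

After inserting 5: P = [[5]].
After inserting 1: P = [[1], [5]].
After inserting 6: P = [[1, 6], [5]].
After inserting 4: P = [[1, 4], [5, 6]].
After inserting 2: P = [[1, 2], [4, 6], [5]].
After inserting 7: P = [[1, 2, 7], [4, 6], [5]].
After inserting 3: P = [[1, 2, 3], [4, 6, 7], [5]].

The final insertion tableau P = [[1, 2, 3], [4, 6, 7], [5]] has shape [3, 3, 1].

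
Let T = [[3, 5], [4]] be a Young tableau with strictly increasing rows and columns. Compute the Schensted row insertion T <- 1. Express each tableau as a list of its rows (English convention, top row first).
In row 1, 1 replaces 3 (the leftmost entry greater than 1); 3 is bumped to row 2. In row 2, 3 replaces 4 (the leftmost entry greater than 3); 4 is bumped to row 3. 4 starts a new row 3. The new tableau is [[1, 5], [3], [4]].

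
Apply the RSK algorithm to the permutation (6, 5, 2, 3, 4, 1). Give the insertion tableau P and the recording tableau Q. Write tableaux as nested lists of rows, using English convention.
P = [[1, 3, 4], [2], [5], [6]], Q = [[1, 4, 5], [2], [3], [6]]

Insert each entry of the permutation into P by Schensted row insertion, recording in Q the position of each new cell.

Insert 6: appended to row 1. P = [[6]].
Insert 5: 5 bumps 6 from row 1; 6 starts row 2. P = [[5], [6]].
Insert 2: 2 bumps 5 from row 1; 5 bumps 6 from row 2; 6 starts row 3. P = [[2], [5], [6]].
Insert 3: appended to row 1. P = [[2, 3], [5], [6]].
Insert 4: appended to row 1. P = [[2, 3, 4], [5], [6]].
Insert 1: 1 bumps 2 from row 1; 2 bumps 5 from row 2; 5 bumps 6 from row 3; 6 starts row 4. P = [[1, 3, 4], [2], [5], [6]].

So P = [[1, 3, 4], [2], [5], [6]], Q = [[1, 4, 5], [2], [3], [6]].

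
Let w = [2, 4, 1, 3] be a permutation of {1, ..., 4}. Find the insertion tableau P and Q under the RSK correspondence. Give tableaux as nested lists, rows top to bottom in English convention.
P = [[1, 3], [2, 4]], Q = [[1, 2], [3, 4]]

Insert each entry of the permutation into P by Schensted row insertion, recording in Q the position of each new cell.

Insert 2: appended to row 1. P = [[2]].
Insert 4: appended to row 1. P = [[2, 4]].
Insert 1: 1 bumps 2 from row 1; 2 starts row 2. P = [[1, 4], [2]].
Insert 3: 3 bumps 4 from row 1; 4 appends to row 2. P = [[1, 3], [2, 4]].

So P = [[1, 3], [2, 4]], Q = [[1, 2], [3, 4]].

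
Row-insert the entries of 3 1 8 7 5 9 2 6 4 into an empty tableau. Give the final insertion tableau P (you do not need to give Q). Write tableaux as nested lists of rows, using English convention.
Insert 3: appended to row 1. P = [[3]].
Insert 1: 1 bumps 3 from row 1; 3 starts row 2. P = [[1], [3]].
Insert 8: appended to row 1. P = [[1, 8], [3]].
Insert 7: 7 bumps 8 from row 1; 8 appends to row 2. P = [[1, 7], [3, 8]].
Insert 5: 5 bumps 7 from row 1; 7 bumps 8 from row 2; 8 starts row 3. P = [[1, 5], [3, 7], [8]].
Insert 9: appended to row 1. P = [[1, 5, 9], [3, 7], [8]].
Insert 2: 2 bumps 5 from row 1; 5 bumps 7 from row 2; 7 bumps 8 from row 3; 8 starts row 4. P = [[1, 2, 9], [3, 5], [7], [8]].
Insert 6: 6 bumps 9 from row 1; 9 appends to row 2. P = [[1, 2, 6], [3, 5, 9], [7], [8]].
Insert 4: 4 bumps 6 from row 1; 6 bumps 9 from row 2; 9 appends to row 3. P = [[1, 2, 4], [3, 5, 6], [7, 9], [8]].

So P = [[1, 2, 4], [3, 5, 6], [7, 9], [8]].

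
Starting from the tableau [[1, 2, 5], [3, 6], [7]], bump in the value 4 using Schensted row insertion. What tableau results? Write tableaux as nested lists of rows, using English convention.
[[1, 2, 4], [3, 5], [6], [7]]

In row 1, 4 replaces 5 (the leftmost entry greater than 4); 5 is bumped to row 2. In row 2, 5 replaces 6 (the leftmost entry greater than 5); 6 is bumped to row 3. In row 3, 6 replaces 7 (the leftmost entry greater than 6); 7 is bumped to row 4. 7 starts a new row 4. The new tableau is [[1, 2, 4], [3, 5], [6], [7]].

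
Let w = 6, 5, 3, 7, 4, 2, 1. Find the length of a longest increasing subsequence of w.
2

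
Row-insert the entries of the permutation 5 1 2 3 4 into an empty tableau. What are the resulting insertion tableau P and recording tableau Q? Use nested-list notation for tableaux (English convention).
Insert each entry of the permutation into P by Schensted row insertion, recording in Q the position of each new cell.

Insert 5: appended to row 1. P = [[5]].
Insert 1: 1 bumps 5 from row 1; 5 starts row 2. P = [[1], [5]].
Insert 2: appended to row 1. P = [[1, 2], [5]].
Insert 3: appended to row 1. P = [[1, 2, 3], [5]].
Insert 4: appended to row 1. P = [[1, 2, 3, 4], [5]].

So P = [[1, 2, 3, 4], [5]], Q = [[1, 3, 4, 5], [2]].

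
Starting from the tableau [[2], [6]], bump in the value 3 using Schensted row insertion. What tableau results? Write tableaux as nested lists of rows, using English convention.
3 is larger than every entry of row 1, so it is appended to row 1. The new tableau is [[2, 3], [6]].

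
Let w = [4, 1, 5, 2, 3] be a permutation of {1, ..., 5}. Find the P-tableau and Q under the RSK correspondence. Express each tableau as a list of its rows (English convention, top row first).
P = [[1, 2, 3], [4, 5]], Q = [[1, 3, 5], [2, 4]]

Insert each entry of the permutation into P by Schensted row insertion, recording in Q the position of each new cell.

Insert 4: appended to row 1. P = [[4]], Q = [[1]].
Insert 1: 1 bumps 4 from row 1; 4 starts row 2. P = [[1], [4]], Q = [[1], [2]].
Insert 5: appended to row 1. P = [[1, 5], [4]], Q = [[1, 3], [2]].
Insert 2: 2 bumps 5 from row 1; 5 appends to row 2. P = [[1, 2], [4, 5]], Q = [[1, 3], [2, 4]].
Insert 3: appended to row 1. P = [[1, 2, 3], [4, 5]], Q = [[1, 3, 5], [2, 4]].

So P = [[1, 2, 3], [4, 5]], Q = [[1, 3, 5], [2, 4]].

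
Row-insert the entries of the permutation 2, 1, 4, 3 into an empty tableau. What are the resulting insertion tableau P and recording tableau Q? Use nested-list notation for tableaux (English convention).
Insert each entry of the permutation into P by Schensted row insertion, recording in Q the position of each new cell.

After inserting 2: P = [[2]].
After inserting 1: P = [[1], [2]].
After inserting 4: P = [[1, 4], [2]].
After inserting 3: P = [[1, 3], [2, 4]].

So P = [[1, 3], [2, 4]], Q = [[1, 3], [2, 4]].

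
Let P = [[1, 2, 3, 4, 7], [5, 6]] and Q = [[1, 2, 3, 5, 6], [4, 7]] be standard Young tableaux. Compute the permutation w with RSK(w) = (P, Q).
1 2 5 3 6 7 4

Reverse the RSK construction: for i from n down to 1, find the cell of Q containing i, remove the entry at that cell from P, and reverse-bump it up through P; the value ejected from row 1 is w(i).

Step i=7: Q has 7 at row 2, column 2; remove 6 from row 2 of P and reverse-bump: 6 enters row 1 and ejects 4. So w(7) = 4. P is now [[1, 2, 3, 6, 7], [5]].
Step i=6: Q has 6 at row 1, column 5; remove that cell from P, ejecting 7. So w(6) = 7. P is now [[1, 2, 3, 6], [5]].
Step i=5: Q has 5 at row 1, column 4; remove that cell from P, ejecting 6. So w(5) = 6. P is now [[1, 2, 3], [5]].
Step i=4: Q has 4 at row 2, column 1; remove 5 from row 2 of P and reverse-bump: 5 enters row 1 and ejects 3. So w(4) = 3. P is now [[1, 2, 5]].
Step i=3: Q has 3 at row 1, column 3; remove that cell from P, ejecting 5. So w(3) = 5. P is now [[1, 2]].
Step i=2: Q has 2 at row 1, column 2; remove that cell from P, ejecting 2. So w(2) = 2. P is now [[1]].
Step i=1: Q has 1 at row 1, column 1; remove that cell from P, ejecting 1. So w(1) = 1. P is now [].

So w = 1 2 5 3 6 7 4.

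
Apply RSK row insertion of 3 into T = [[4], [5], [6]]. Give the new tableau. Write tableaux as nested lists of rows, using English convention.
In row 1, 3 replaces 4 (the leftmost entry greater than 3); 4 is bumped to row 2. In row 2, 4 replaces 5 (the leftmost entry greater than 4); 5 is bumped to row 3. In row 3, 5 replaces 6 (the leftmost entry greater than 5); 6 is bumped to row 4. 6 starts a new row 4. The new tableau is [[3], [4], [5], [6]].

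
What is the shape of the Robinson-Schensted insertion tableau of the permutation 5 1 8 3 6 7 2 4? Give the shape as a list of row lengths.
[4, 2, 2]

RSK row insertion gives P = [[1, 2, 4, 7], [3, 6], [5, 8]], which has shape [4, 2, 2].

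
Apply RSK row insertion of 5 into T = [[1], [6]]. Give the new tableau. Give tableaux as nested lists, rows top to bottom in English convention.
5 is larger than every entry of row 1, so it is appended to row 1. The new tableau is [[1, 5], [6]].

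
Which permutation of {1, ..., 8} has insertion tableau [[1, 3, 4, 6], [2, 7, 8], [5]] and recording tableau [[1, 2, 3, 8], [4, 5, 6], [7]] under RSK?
5 7 8 2 3 4 1 6

Reverse the RSK construction: for i from n down to 1, find the cell of Q containing i, remove the entry at that cell from P, and reverse-bump it up through P; the value ejected from row 1 is w(i).

Step i=8: Q has 8 at row 1, column 4; remove that cell from P, ejecting 6. So w(8) = 6. P is now [[1, 3, 4], [2, 7, 8], [5]].
Step i=7: Q has 7 at row 3, column 1; remove 5 from row 3 of P and reverse-bump: 5 enters row 2 and ejects 2; 2 enters row 1 and ejects 1. So w(7) = 1. P is now [[2, 3, 4], [5, 7, 8]].
Step i=6: Q has 6 at row 2, column 3; remove 8 from row 2 of P and reverse-bump: 8 enters row 1 and ejects 4. So w(6) = 4. P is now [[2, 3, 8], [5, 7]].
Step i=5: Q has 5 at row 2, column 2; remove 7 from row 2 of P and reverse-bump: 7 enters row 1 and ejects 3. So w(5) = 3. P is now [[2, 7, 8], [5]].
Step i=4: Q has 4 at row 2, column 1; remove 5 from row 2 of P and reverse-bump: 5 enters row 1 and ejects 2. So w(4) = 2. P is now [[5, 7, 8]].
Step i=3: Q has 3 at row 1, column 3; remove that cell from P, ejecting 8. So w(3) = 8. P is now [[5, 7]].
Step i=2: Q has 2 at row 1, column 2; remove that cell from P, ejecting 7. So w(2) = 7. P is now [[5]].
Step i=1: Q has 1 at row 1, column 1; remove that cell from P, ejecting 5. So w(1) = 5. P is now [].

So w = 5 7 8 2 3 4 1 6.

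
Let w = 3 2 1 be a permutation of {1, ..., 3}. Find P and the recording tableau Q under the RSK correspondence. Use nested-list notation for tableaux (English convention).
Insert each entry of the permutation into P by Schensted row insertion, recording in Q the position of each new cell.

Insert 3: appended to row 1. P = [[3]].
Insert 2: 2 bumps 3 from row 1; 3 starts row 2. P = [[2], [3]].
Insert 1: 1 bumps 2 from row 1; 2 bumps 3 from row 2; 3 starts row 3. P = [[1], [2], [3]].

So P = [[1], [2], [3]], Q = [[1], [2], [3]].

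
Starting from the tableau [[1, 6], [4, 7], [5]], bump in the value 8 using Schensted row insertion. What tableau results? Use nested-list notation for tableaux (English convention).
[[1, 6, 8], [4, 7], [5]]

8 is larger than every entry of row 1, so it is appended to row 1. The new tableau is [[1, 6, 8], [4, 7], [5]].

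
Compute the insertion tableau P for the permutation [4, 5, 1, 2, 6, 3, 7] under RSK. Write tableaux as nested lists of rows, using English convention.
After inserting 4: P = [[4]].
After inserting 5: P = [[4, 5]].
After inserting 1: P = [[1, 5], [4]].
After inserting 2: P = [[1, 2], [4, 5]].
After inserting 6: P = [[1, 2, 6], [4, 5]].
After inserting 3: P = [[1, 2, 3], [4, 5, 6]].
After inserting 7: P = [[1, 2, 3, 7], [4, 5, 6]].

So P = [[1, 2, 3, 7], [4, 5, 6]].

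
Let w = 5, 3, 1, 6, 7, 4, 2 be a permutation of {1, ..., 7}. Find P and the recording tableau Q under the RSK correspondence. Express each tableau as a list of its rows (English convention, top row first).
P = [[1, 2, 7], [3, 4], [5, 6]], Q = [[1, 4, 5], [2, 6], [3, 7]]

Insert each entry of the permutation into P by Schensted row insertion, recording in Q the position of each new cell.

Insert 5: appended to row 1. P = [[5]].
Insert 3: 3 bumps 5 from row 1; 5 starts row 2. P = [[3], [5]].
Insert 1: 1 bumps 3 from row 1; 3 bumps 5 from row 2; 5 starts row 3. P = [[1], [3], [5]].
Insert 6: appended to row 1. P = [[1, 6], [3], [5]].
Insert 7: appended to row 1. P = [[1, 6, 7], [3], [5]].
Insert 4: 4 bumps 6 from row 1; 6 appends to row 2. P = [[1, 4, 7], [3, 6], [5]].
Insert 2: 2 bumps 4 from row 1; 4 bumps 6 from row 2; 6 appends to row 3. P = [[1, 2, 7], [3, 4], [5, 6]].

So P = [[1, 2, 7], [3, 4], [5, 6]], Q = [[1, 4, 5], [2, 6], [3, 7]].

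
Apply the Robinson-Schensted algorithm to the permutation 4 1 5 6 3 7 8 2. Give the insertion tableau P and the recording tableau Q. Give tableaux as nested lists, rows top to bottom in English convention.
P = [[1, 2, 6, 7, 8], [3, 5], [4]], Q = [[1, 3, 4, 6, 7], [2, 5], [8]]

Insert each entry of the permutation into P by Schensted row insertion, recording in Q the position of each new cell.

Insert 4: appended to row 1. P = [[4]].
Insert 1: 1 bumps 4 from row 1; 4 starts row 2. P = [[1], [4]].
Insert 5: appended to row 1. P = [[1, 5], [4]].
Insert 6: appended to row 1. P = [[1, 5, 6], [4]].
Insert 3: 3 bumps 5 from row 1; 5 appends to row 2. P = [[1, 3, 6], [4, 5]].
Insert 7: appended to row 1. P = [[1, 3, 6, 7], [4, 5]].
Insert 8: appended to row 1. P = [[1, 3, 6, 7, 8], [4, 5]].
Insert 2: 2 bumps 3 from row 1; 3 bumps 4 from row 2; 4 starts row 3. P = [[1, 2, 6, 7, 8], [3, 5], [4]].

So P = [[1, 2, 6, 7, 8], [3, 5], [4]], Q = [[1, 3, 4, 6, 7], [2, 5], [8]].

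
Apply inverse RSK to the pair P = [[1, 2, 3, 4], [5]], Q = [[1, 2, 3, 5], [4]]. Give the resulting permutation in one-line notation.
Reverse the RSK construction: for i from n down to 1, find the cell of Q containing i, remove the entry at that cell from P, and reverse-bump it up through P; the value ejected from row 1 is w(i).

Step i=5: Q has 5 at row 1, column 4; remove that cell from P, ejecting 4. So w(5) = 4. P is now [[1, 2, 3], [5]].
Step i=4: Q has 4 at row 2, column 1; remove 5 from row 2 of P and reverse-bump: 5 enters row 1 and ejects 3. So w(4) = 3. P is now [[1, 2, 5]].
Step i=3: Q has 3 at row 1, column 3; remove that cell from P, ejecting 5. So w(3) = 5. P is now [[1, 2]].
Step i=2: Q has 2 at row 1, column 2; remove that cell from P, ejecting 2. So w(2) = 2. P is now [[1]].
Step i=1: Q has 1 at row 1, column 1; remove that cell from P, ejecting 1. So w(1) = 1. P is now [].

So w = 1 2 5 3 4.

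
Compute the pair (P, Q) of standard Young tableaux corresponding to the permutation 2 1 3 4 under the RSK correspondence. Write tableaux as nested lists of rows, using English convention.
Insert each entry of the permutation into P by Schensted row insertion, recording in Q the position of each new cell.

Insert 2: appended to row 1. P = [[2]].
Insert 1: 1 bumps 2 from row 1; 2 starts row 2. P = [[1], [2]].
Insert 3: appended to row 1. P = [[1, 3], [2]].
Insert 4: appended to row 1. P = [[1, 3, 4], [2]].

So P = [[1, 3, 4], [2]], Q = [[1, 3, 4], [2]].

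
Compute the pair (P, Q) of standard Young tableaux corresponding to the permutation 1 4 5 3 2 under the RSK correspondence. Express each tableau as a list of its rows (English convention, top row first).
P = [[1, 2, 5], [3], [4]], Q = [[1, 2, 3], [4], [5]]

Insert each entry of the permutation into P by Schensted row insertion, recording in Q the position of each new cell.

After inserting 1: P = [[1]].
After inserting 4: P = [[1, 4]].
After inserting 5: P = [[1, 4, 5]].
After inserting 3: P = [[1, 3, 5], [4]].
After inserting 2: P = [[1, 2, 5], [3], [4]].

So P = [[1, 2, 5], [3], [4]], Q = [[1, 2, 3], [4], [5]].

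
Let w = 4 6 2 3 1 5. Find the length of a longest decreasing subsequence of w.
3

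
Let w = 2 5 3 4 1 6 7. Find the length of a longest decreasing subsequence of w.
3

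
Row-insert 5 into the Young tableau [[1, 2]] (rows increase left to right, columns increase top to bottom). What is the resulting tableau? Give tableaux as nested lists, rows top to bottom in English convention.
5 is larger than every entry of row 1, so it is appended to row 1. The new tableau is [[1, 2, 5]].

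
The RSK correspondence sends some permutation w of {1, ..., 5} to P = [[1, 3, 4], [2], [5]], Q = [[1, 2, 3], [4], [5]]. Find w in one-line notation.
Reverse the RSK construction: for i from n down to 1, find the cell of Q containing i, remove the entry at that cell from P, and reverse-bump it up through P; the value ejected from row 1 is w(i).

Step i=5: Q has 5 at row 3, column 1; remove 5 from row 3 of P and reverse-bump: 5 enters row 2 and ejects 2; 2 enters row 1 and ejects 1. So w(5) = 1. P is now [[2, 3, 4], [5]].
Step i=4: Q has 4 at row 2, column 1; remove 5 from row 2 of P and reverse-bump: 5 enters row 1 and ejects 4. So w(4) = 4. P is now [[2, 3, 5]].
Step i=3: Q has 3 at row 1, column 3; remove that cell from P, ejecting 5. So w(3) = 5. P is now [[2, 3]].
Step i=2: Q has 2 at row 1, column 2; remove that cell from P, ejecting 3. So w(2) = 3. P is now [[2]].
Step i=1: Q has 1 at row 1, column 1; remove that cell from P, ejecting 2. So w(1) = 2. P is now [].

So w = 2 3 5 4 1.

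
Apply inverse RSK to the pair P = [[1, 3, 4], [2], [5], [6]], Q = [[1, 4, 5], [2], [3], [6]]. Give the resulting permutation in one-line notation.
Reverse the RSK construction: for i from n down to 1, find the cell of Q containing i, remove the entry at that cell from P, and reverse-bump it up through P; the value ejected from row 1 is w(i).

Step i=6: Q has 6 at row 4, column 1; remove 6 from row 4 of P and reverse-bump: 6 enters row 3 and ejects 5; 5 enters row 2 and ejects 2; 2 enters row 1 and ejects 1. So w(6) = 1. P is now [[2, 3, 4], [5], [6]].
Step i=5: Q has 5 at row 1, column 3; remove that cell from P, ejecting 4. So w(5) = 4. P is now [[2, 3], [5], [6]].
Step i=4: Q has 4 at row 1, column 2; remove that cell from P, ejecting 3. So w(4) = 3. P is now [[2], [5], [6]].
Step i=3: Q has 3 at row 3, column 1; remove 6 from row 3 of P and reverse-bump: 6 enters row 2 and ejects 5; 5 enters row 1 and ejects 2. So w(3) = 2. P is now [[5], [6]].
Step i=2: Q has 2 at row 2, column 1; remove 6 from row 2 of P and reverse-bump: 6 enters row 1 and ejects 5. So w(2) = 5. P is now [[6]].
Step i=1: Q has 1 at row 1, column 1; remove that cell from P, ejecting 6. So w(1) = 6. P is now [].

So w = 6 5 2 3 4 1.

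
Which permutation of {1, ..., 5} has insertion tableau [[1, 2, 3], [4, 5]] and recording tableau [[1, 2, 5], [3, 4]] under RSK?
Reverse the RSK construction: for i from n down to 1, find the cell of Q containing i, remove the entry at that cell from P, and reverse-bump it up through P; the value ejected from row 1 is w(i).

Step i=5: Q has 5 at row 1, column 3; remove that cell from P, ejecting 3. So w(5) = 3. P is now [[1, 2], [4, 5]].
Step i=4: Q has 4 at row 2, column 2; remove 5 from row 2 of P and reverse-bump: 5 enters row 1 and ejects 2. So w(4) = 2. P is now [[1, 5], [4]].
Step i=3: Q has 3 at row 2, column 1; remove 4 from row 2 of P and reverse-bump: 4 enters row 1 and ejects 1. So w(3) = 1. P is now [[4, 5]].
Step i=2: Q has 2 at row 1, column 2; remove that cell from P, ejecting 5. So w(2) = 5. P is now [[4]].
Step i=1: Q has 1 at row 1, column 1; remove that cell from P, ejecting 4. So w(1) = 4. P is now [].

So w = 4 5 1 2 3.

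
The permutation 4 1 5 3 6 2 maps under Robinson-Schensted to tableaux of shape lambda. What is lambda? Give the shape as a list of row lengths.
Row-insert each entry into an empty tableau.

After inserting 4: P = [[4]].
After inserting 1: P = [[1], [4]].
After inserting 5: P = [[1, 5], [4]].
After inserting 3: P = [[1, 3], [4, 5]].
After inserting 6: P = [[1, 3, 6], [4, 5]].
After inserting 2: P = [[1, 2, 6], [3, 5], [4]].

The final insertion tableau P = [[1, 2, 6], [3, 5], [4]] has shape [3, 2, 1].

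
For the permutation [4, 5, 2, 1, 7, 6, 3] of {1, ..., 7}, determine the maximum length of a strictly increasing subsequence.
3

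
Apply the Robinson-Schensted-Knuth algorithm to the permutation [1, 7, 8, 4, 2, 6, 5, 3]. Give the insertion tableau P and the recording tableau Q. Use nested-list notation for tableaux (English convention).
Insert each entry of the permutation into P by Schensted row insertion, recording in Q the position of each new cell.

Insert 1: appended to row 1. P = [[1]].
Insert 7: appended to row 1. P = [[1, 7]].
Insert 8: appended to row 1. P = [[1, 7, 8]].
Insert 4: 4 bumps 7 from row 1; 7 starts row 2. P = [[1, 4, 8], [7]].
Insert 2: 2 bumps 4 from row 1; 4 bumps 7 from row 2; 7 starts row 3. P = [[1, 2, 8], [4], [7]].
Insert 6: 6 bumps 8 from row 1; 8 appends to row 2. P = [[1, 2, 6], [4, 8], [7]].
Insert 5: 5 bumps 6 from row 1; 6 bumps 8 from row 2; 8 appends to row 3. P = [[1, 2, 5], [4, 6], [7, 8]].
Insert 3: 3 bumps 5 from row 1; 5 bumps 6 from row 2; 6 bumps 7 from row 3; 7 starts row 4. P = [[1, 2, 3], [4, 5], [6, 8], [7]].

So P = [[1, 2, 3], [4, 5], [6, 8], [7]], Q = [[1, 2, 3], [4, 6], [5, 7], [8]].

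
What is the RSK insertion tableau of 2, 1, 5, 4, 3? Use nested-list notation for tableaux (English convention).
P = [[1, 3], [2, 4], [5]]

After inserting 2: P = [[2]].
After inserting 1: P = [[1], [2]].
After inserting 5: P = [[1, 5], [2]].
After inserting 4: P = [[1, 4], [2, 5]].
After inserting 3: P = [[1, 3], [2, 4], [5]].

So P = [[1, 3], [2, 4], [5]].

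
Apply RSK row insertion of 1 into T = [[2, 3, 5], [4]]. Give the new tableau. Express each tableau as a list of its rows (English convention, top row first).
In row 1, 1 replaces 2 (the leftmost entry greater than 1); 2 is bumped to row 2. In row 2, 2 replaces 4 (the leftmost entry greater than 2); 4 is bumped to row 3. 4 starts a new row 3. The new tableau is [[1, 3, 5], [2], [4]].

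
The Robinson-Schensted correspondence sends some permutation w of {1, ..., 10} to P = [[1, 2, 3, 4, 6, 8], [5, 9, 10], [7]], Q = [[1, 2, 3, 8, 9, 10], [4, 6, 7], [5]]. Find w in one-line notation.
7 9 10 5 1 2 3 4 6 8

Reverse the RSK construction: for i from n down to 1, find the cell of Q containing i, remove the entry at that cell from P, and reverse-bump it up through P; the value ejected from row 1 is w(i).

Step i=10: Q has 10 at row 1, column 6; remove that cell from P, ejecting 8. So w(10) = 8. P is now [[1, 2, 3, 4, 6], [5, 9, 10], [7]].
Step i=9: Q has 9 at row 1, column 5; remove that cell from P, ejecting 6. So w(9) = 6. P is now [[1, 2, 3, 4], [5, 9, 10], [7]].
Step i=8: Q has 8 at row 1, column 4; remove that cell from P, ejecting 4. So w(8) = 4. P is now [[1, 2, 3], [5, 9, 10], [7]].
Step i=7: Q has 7 at row 2, column 3; remove 10 from row 2 of P and reverse-bump: 10 enters row 1 and ejects 3. So w(7) = 3. P is now [[1, 2, 10], [5, 9], [7]].
Step i=6: Q has 6 at row 2, column 2; remove 9 from row 2 of P and reverse-bump: 9 enters row 1 and ejects 2. So w(6) = 2. P is now [[1, 9, 10], [5], [7]].
Step i=5: Q has 5 at row 3, column 1; remove 7 from row 3 of P and reverse-bump: 7 enters row 2 and ejects 5; 5 enters row 1 and ejects 1. So w(5) = 1. P is now [[5, 9, 10], [7]].
Step i=4: Q has 4 at row 2, column 1; remove 7 from row 2 of P and reverse-bump: 7 enters row 1 and ejects 5. So w(4) = 5. P is now [[7, 9, 10]].
Step i=3: Q has 3 at row 1, column 3; remove that cell from P, ejecting 10. So w(3) = 10. P is now [[7, 9]].
Step i=2: Q has 2 at row 1, column 2; remove that cell from P, ejecting 9. So w(2) = 9. P is now [[7]].
Step i=1: Q has 1 at row 1, column 1; remove that cell from P, ejecting 7. So w(1) = 7. P is now [].

So w = 7 9 10 5 1 2 3 4 6 8.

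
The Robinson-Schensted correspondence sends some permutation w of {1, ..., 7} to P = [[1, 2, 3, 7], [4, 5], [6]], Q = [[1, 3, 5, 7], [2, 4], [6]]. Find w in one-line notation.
Reverse the RSK construction: for i from n down to 1, find the cell of Q containing i, remove the entry at that cell from P, and reverse-bump it up through P; the value ejected from row 1 is w(i).

Step i=7: Q has 7 at row 1, column 4; remove that cell from P, ejecting 7. So w(7) = 7. P is now [[1, 2, 3], [4, 5], [6]].
Step i=6: Q has 6 at row 3, column 1; remove 6 from row 3 of P and reverse-bump: 6 enters row 2 and ejects 5; 5 enters row 1 and ejects 3. So w(6) = 3. P is now [[1, 2, 5], [4, 6]].
Step i=5: Q has 5 at row 1, column 3; remove that cell from P, ejecting 5. So w(5) = 5. P is now [[1, 2], [4, 6]].
Step i=4: Q has 4 at row 2, column 2; remove 6 from row 2 of P and reverse-bump: 6 enters row 1 and ejects 2. So w(4) = 2. P is now [[1, 6], [4]].
Step i=3: Q has 3 at row 1, column 2; remove that cell from P, ejecting 6. So w(3) = 6. P is now [[1], [4]].
Step i=2: Q has 2 at row 2, column 1; remove 4 from row 2 of P and reverse-bump: 4 enters row 1 and ejects 1. So w(2) = 1. P is now [[4]].
Step i=1: Q has 1 at row 1, column 1; remove that cell from P, ejecting 4. So w(1) = 4. P is now [].

So w = 4 1 6 2 5 3 7.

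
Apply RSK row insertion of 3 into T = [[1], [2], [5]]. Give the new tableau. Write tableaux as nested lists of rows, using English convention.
[[1, 3], [2], [5]]

3 is larger than every entry of row 1, so it is appended to row 1. The new tableau is [[1, 3], [2], [5]].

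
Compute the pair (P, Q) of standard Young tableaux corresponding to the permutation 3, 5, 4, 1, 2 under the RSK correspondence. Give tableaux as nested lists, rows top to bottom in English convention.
P = [[1, 2], [3, 4], [5]], Q = [[1, 2], [3, 5], [4]]

Insert each entry of the permutation into P by Schensted row insertion, recording in Q the position of each new cell.

Insert 3: appended to row 1. P = [[3]], Q = [[1]].
Insert 5: appended to row 1. P = [[3, 5]], Q = [[1, 2]].
Insert 4: 4 bumps 5 from row 1; 5 starts row 2. P = [[3, 4], [5]], Q = [[1, 2], [3]].
Insert 1: 1 bumps 3 from row 1; 3 bumps 5 from row 2; 5 starts row 3. P = [[1, 4], [3], [5]], Q = [[1, 2], [3], [4]].
Insert 2: 2 bumps 4 from row 1; 4 appends to row 2. P = [[1, 2], [3, 4], [5]], Q = [[1, 2], [3, 5], [4]].

So P = [[1, 2], [3, 4], [5]], Q = [[1, 2], [3, 5], [4]].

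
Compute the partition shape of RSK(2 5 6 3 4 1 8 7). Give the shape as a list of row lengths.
[4, 3, 1]

Row-insert each entry into an empty tableau.

After inserting 2: P = [[2]].
After inserting 5: P = [[2, 5]].
After inserting 6: P = [[2, 5, 6]].
After inserting 3: P = [[2, 3, 6], [5]].
After inserting 4: P = [[2, 3, 4], [5, 6]].
After inserting 1: P = [[1, 3, 4], [2, 6], [5]].
After inserting 8: P = [[1, 3, 4, 8], [2, 6], [5]].
After inserting 7: P = [[1, 3, 4, 7], [2, 6, 8], [5]].

The final insertion tableau P = [[1, 3, 4, 7], [2, 6, 8], [5]] has shape [4, 3, 1].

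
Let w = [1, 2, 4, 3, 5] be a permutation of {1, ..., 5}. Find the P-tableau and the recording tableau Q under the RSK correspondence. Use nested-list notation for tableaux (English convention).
Insert each entry of the permutation into P by Schensted row insertion, recording in Q the position of each new cell.

After inserting 1: P = [[1]].
After inserting 2: P = [[1, 2]].
After inserting 4: P = [[1, 2, 4]].
After inserting 3: P = [[1, 2, 3], [4]].
After inserting 5: P = [[1, 2, 3, 5], [4]].

So P = [[1, 2, 3, 5], [4]], Q = [[1, 2, 3, 5], [4]].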